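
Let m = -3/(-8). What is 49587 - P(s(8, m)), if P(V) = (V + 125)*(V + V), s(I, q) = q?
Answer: 1583775/32 ≈ 49493.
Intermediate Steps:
m = 3/8 (m = -3*(-⅛) = 3/8 ≈ 0.37500)
P(V) = 2*V*(125 + V) (P(V) = (125 + V)*(2*V) = 2*V*(125 + V))
49587 - P(s(8, m)) = 49587 - 2*3*(125 + 3/8)/8 = 49587 - 2*3*1003/(8*8) = 49587 - 1*3009/32 = 49587 - 3009/32 = 1583775/32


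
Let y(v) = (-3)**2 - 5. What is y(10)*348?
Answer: 1392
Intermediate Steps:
y(v) = 4 (y(v) = 9 - 5 = 4)
y(10)*348 = 4*348 = 1392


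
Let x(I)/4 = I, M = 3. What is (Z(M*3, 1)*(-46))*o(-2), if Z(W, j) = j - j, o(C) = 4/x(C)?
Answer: 0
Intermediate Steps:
x(I) = 4*I
o(C) = 1/C (o(C) = 4/((4*C)) = 4*(1/(4*C)) = 1/C)
Z(W, j) = 0
(Z(M*3, 1)*(-46))*o(-2) = (0*(-46))/(-2) = 0*(-½) = 0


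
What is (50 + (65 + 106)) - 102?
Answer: 119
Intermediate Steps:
(50 + (65 + 106)) - 102 = (50 + 171) - 102 = 221 - 102 = 119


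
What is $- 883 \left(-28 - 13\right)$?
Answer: $36203$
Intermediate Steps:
$- 883 \left(-28 - 13\right) = \left(-883\right) \left(-41\right) = 36203$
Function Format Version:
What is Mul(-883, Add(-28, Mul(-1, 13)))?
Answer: 36203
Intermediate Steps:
Mul(-883, Add(-28, Mul(-1, 13))) = Mul(-883, Add(-28, -13)) = Mul(-883, -41) = 36203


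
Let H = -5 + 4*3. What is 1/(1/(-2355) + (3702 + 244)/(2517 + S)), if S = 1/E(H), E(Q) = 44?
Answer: 260813895/408773771 ≈ 0.63804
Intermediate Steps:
H = 7 (H = -5 + 12 = 7)
S = 1/44 ≈ 0.022727
1/(1/(-2355) + (3702 + 244)/(2517 + S)) = 1/(1/(-2355) + (3702 + 244)/(2517 + 1/44)) = 1/(-1/2355 + 3946/(110749/44)) = 1/(-1/2355 + 3946*(44/110749)) = 1/(-1/2355 + 173624/110749) = 1/(408773771/260813895) = 260813895/408773771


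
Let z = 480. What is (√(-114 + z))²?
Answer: 366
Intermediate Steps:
(√(-114 + z))² = (√(-114 + 480))² = (√366)² = 366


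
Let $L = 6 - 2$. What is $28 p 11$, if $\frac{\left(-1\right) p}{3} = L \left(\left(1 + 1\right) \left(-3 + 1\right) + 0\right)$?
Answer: $14784$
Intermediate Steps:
$L = 4$
$p = 48$ ($p = - 3 \cdot 4 \left(\left(1 + 1\right) \left(-3 + 1\right) + 0\right) = - 3 \cdot 4 \left(2 \left(-2\right) + 0\right) = - 3 \cdot 4 \left(-4 + 0\right) = - 3 \cdot 4 \left(-4\right) = \left(-3\right) \left(-16\right) = 48$)
$28 p 11 = 28 \cdot 48 \cdot 11 = 1344 \cdot 11 = 14784$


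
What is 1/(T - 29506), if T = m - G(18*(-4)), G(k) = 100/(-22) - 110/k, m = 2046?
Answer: -396/10872965 ≈ -3.6421e-5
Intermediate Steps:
G(k) = -50/11 - 110/k (G(k) = 100*(-1/22) - 110/k = -50/11 - 110/k)
T = 811411/396 (T = 2046 - (-50/11 - 110/(18*(-4))) = 2046 - (-50/11 - 110/(-72)) = 2046 - (-50/11 - 110*(-1/72)) = 2046 - (-50/11 + 55/36) = 2046 - 1*(-1195/396) = 2046 + 1195/396 = 811411/396 ≈ 2049.0)
1/(T - 29506) = 1/(811411/396 - 29506) = 1/(-10872965/396) = -396/10872965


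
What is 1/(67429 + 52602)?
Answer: 1/120031 ≈ 8.3312e-6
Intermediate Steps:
1/(67429 + 52602) = 1/120031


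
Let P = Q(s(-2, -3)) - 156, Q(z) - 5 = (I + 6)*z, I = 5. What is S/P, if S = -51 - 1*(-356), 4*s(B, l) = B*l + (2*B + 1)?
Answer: -1220/571 ≈ -2.1366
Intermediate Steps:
s(B, l) = 1/4 + B/2 + B*l/4 (s(B, l) = (B*l + (2*B + 1))/4 = (B*l + (1 + 2*B))/4 = (1 + 2*B + B*l)/4 = 1/4 + B/2 + B*l/4)
Q(z) = 5 + 11*z (Q(z) = 5 + (5 + 6)*z = 5 + 11*z)
S = 305 (S = -51 + 356 = 305)
P = -571/4 (P = (5 + 11*(1/4 + (1/2)*(-2) + (1/4)*(-2)*(-3))) - 156 = (5 + 11*(1/4 - 1 + 3/2)) - 156 = (5 + 11*(3/4)) - 156 = (5 + 33/4) - 156 = 53/4 - 156 = -571/4 ≈ -142.75)
S/P = 305/(-571/4) = 305*(-4/571) = -1220/571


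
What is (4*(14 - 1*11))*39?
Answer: 468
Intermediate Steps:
(4*(14 - 1*11))*39 = (4*(14 - 11))*39 = (4*3)*39 = 12*39 = 468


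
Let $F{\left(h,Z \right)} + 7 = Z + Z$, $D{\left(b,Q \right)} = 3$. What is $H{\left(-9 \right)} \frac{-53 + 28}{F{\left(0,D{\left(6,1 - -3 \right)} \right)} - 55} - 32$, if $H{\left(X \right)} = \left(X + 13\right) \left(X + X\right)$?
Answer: $- \frac{449}{7} \approx -64.143$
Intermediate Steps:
$H{\left(X \right)} = 2 X \left(13 + X\right)$ ($H{\left(X \right)} = \left(13 + X\right) 2 X = 2 X \left(13 + X\right)$)
$F{\left(h,Z \right)} = -7 + 2 Z$ ($F{\left(h,Z \right)} = -7 + \left(Z + Z\right) = -7 + 2 Z$)
$H{\left(-9 \right)} \frac{-53 + 28}{F{\left(0,D{\left(6,1 - -3 \right)} \right)} - 55} - 32 = 2 \left(-9\right) \left(13 - 9\right) \frac{-53 + 28}{\left(-7 + 2 \cdot 3\right) - 55} - 32 = 2 \left(-9\right) 4 \left(- \frac{25}{\left(-7 + 6\right) - 55}\right) - 32 = - 72 \left(- \frac{25}{-1 - 55}\right) - 32 = - 72 \left(- \frac{25}{-56}\right) - 32 = - 72 \left(\left(-25\right) \left(- \frac{1}{56}\right)\right) - 32 = \left(-72\right) \frac{25}{56} - 32 = - \frac{225}{7} - 32 = - \frac{449}{7}$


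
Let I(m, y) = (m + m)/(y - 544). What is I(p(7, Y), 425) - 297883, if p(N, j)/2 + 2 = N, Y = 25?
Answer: -35448097/119 ≈ -2.9788e+5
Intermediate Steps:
p(N, j) = -4 + 2*N
I(m, y) = 2*m/(-544 + y) (I(m, y) = (2*m)/(-544 + y) = 2*m/(-544 + y))
I(p(7, Y), 425) - 297883 = 2*(-4 + 2*7)/(-544 + 425) - 297883 = 2*(-4 + 14)/(-119) - 297883 = 2*10*(-1/119) - 297883 = -20/119 - 297883 = -35448097/119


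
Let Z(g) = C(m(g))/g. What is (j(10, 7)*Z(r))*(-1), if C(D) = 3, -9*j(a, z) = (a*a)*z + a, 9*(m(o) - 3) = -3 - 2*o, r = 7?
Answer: 710/21 ≈ 33.810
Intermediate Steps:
m(o) = 8/3 - 2*o/9 (m(o) = 3 + (-3 - 2*o)/9 = 3 + (-⅓ - 2*o/9) = 8/3 - 2*o/9)
j(a, z) = -a/9 - z*a²/9 (j(a, z) = -((a*a)*z + a)/9 = -(a²*z + a)/9 = -(z*a² + a)/9 = -(a + z*a²)/9 = -a/9 - z*a²/9)
Z(g) = 3/g
(j(10, 7)*Z(r))*(-1) = ((-⅑*10*(1 + 10*7))*(3/7))*(-1) = ((-⅑*10*(1 + 70))*(3*(⅐)))*(-1) = (-⅑*10*71*(3/7))*(-1) = -710/9*3/7*(-1) = -710/21*(-1) = 710/21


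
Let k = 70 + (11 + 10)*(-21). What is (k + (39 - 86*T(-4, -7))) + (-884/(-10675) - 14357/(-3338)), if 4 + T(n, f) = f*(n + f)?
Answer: -235378909733/35633150 ≈ -6605.6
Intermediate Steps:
T(n, f) = -4 + f*(f + n) (T(n, f) = -4 + f*(n + f) = -4 + f*(f + n))
k = -371 (k = 70 + 21*(-21) = 70 - 441 = -371)
(k + (39 - 86*T(-4, -7))) + (-884/(-10675) - 14357/(-3338)) = (-371 + (39 - 86*(-4 + (-7)**2 - 7*(-4)))) + (-884/(-10675) - 14357/(-3338)) = (-371 + (39 - 86*(-4 + 49 + 28))) + (-884*(-1/10675) - 14357*(-1/3338)) = (-371 + (39 - 86*73)) + (884/10675 + 14357/3338) = (-371 + (39 - 6278)) + 156211767/35633150 = (-371 - 6239) + 156211767/35633150 = -6610 + 156211767/35633150 = -235378909733/35633150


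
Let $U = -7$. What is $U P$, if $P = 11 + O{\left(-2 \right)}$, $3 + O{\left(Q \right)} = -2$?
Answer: $-42$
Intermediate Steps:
$O{\left(Q \right)} = -5$ ($O{\left(Q \right)} = -3 - 2 = -5$)
$P = 6$ ($P = 11 - 5 = 6$)
$U P = \left(-7\right) 6 = -42$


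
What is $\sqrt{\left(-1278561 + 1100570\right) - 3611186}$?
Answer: $i \sqrt{3789177} \approx 1946.6 i$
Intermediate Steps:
$\sqrt{\left(-1278561 + 1100570\right) - 3611186} = \sqrt{-177991 - 3611186} = \sqrt{-3789177} = i \sqrt{3789177}$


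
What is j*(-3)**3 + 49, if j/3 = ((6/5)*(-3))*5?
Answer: 1507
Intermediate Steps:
j = -54 (j = 3*(((6/5)*(-3))*5) = 3*(-18/5*5) = 3*(-18) = -54)
j*(-3)**3 + 49 = -54*(-3)**3 + 49 = -54*(-27) + 49 = 1458 + 49 = 1507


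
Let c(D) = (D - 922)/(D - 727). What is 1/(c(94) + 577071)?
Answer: 211/121762257 ≈ 1.7329e-6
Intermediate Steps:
c(D) = (-922 + D)/(-727 + D)
1/(c(94) + 577071) = 1/((-922 + 94)/(-727 + 94) + 577071) = 1/(-828/(-633) + 577071) = 1/(-1/633*(-828) + 577071) = 1/(276/211 + 577071) = 1/(121762257/211) = 211/121762257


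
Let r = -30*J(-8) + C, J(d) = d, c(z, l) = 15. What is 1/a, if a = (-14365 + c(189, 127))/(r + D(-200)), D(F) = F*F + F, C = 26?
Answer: -20033/7175 ≈ -2.7921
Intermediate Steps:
r = 266 (r = -30*(-8) + 26 = 240 + 26 = 266)
D(F) = F + F**2 (D(F) = F**2 + F = F + F**2)
a = -7175/20033 (a = (-14365 + 15)/(266 - 200*(1 - 200)) = -14350/(266 - 200*(-199)) = -14350/(266 + 39800) = -14350/40066 = -14350*1/40066 = -7175/20033 ≈ -0.35816)
1/a = 1/(-7175/20033) = -20033/7175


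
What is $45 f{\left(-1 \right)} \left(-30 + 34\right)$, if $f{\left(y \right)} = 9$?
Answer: $1620$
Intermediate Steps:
$45 f{\left(-1 \right)} \left(-30 + 34\right) = 45 \cdot 9 \left(-30 + 34\right) = 405 \cdot 4 = 1620$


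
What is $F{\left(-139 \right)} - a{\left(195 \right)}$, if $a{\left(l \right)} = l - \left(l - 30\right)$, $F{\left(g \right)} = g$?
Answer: $-169$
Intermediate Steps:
$a{\left(l \right)} = 30$ ($a{\left(l \right)} = l - \left(-30 + l\right) = 30$)
$F{\left(-139 \right)} - a{\left(195 \right)} = -139 - 30 = -169$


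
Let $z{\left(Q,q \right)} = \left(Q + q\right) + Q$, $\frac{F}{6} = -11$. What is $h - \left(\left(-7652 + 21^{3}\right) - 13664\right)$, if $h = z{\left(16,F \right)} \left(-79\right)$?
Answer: $14741$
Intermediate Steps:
$F = -66$ ($F = 6 \left(-11\right) = -66$)
$z{\left(Q,q \right)} = q + 2 Q$
$h = 2686$ ($h = \left(-66 + 2 \cdot 16\right) \left(-79\right) = \left(-66 + 32\right) \left(-79\right) = \left(-34\right) \left(-79\right) = 2686$)
$h - \left(\left(-7652 + 21^{3}\right) - 13664\right) = 2686 - \left(\left(-7652 + 21^{3}\right) - 13664\right) = 2686 - \left(\left(-7652 + 9261\right) - 13664\right) = 2686 - \left(1609 - 13664\right) = 2686 - -12055 = 2686 + 12055 = 14741$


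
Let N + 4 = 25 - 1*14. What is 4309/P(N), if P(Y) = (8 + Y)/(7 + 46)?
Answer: 228377/15 ≈ 15225.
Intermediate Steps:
N = 7 (N = -4 + (25 - 1*14) = -4 + (25 - 14) = -4 + 11 = 7)
P(Y) = 8/53 + Y/53 (P(Y) = (8 + Y)/53 = (8 + Y)*(1/53) = 8/53 + Y/53)
4309/P(N) = 4309/(8/53 + (1/53)*7) = 4309/(8/53 + 7/53) = 4309/(15/53) = 4309*(53/15) = 228377/15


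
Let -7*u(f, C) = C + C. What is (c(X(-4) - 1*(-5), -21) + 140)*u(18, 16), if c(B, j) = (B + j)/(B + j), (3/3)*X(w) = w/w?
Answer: -4512/7 ≈ -644.57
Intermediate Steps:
u(f, C) = -2*C/7 (u(f, C) = -(C + C)/7 = -2*C/7)
X(w) = 1 (X(w) = w/w = 1)
c(B, j) = 1
(c(X(-4) - 1*(-5), -21) + 140)*u(18, 16) = (1 + 140)*(-2/7*16) = 141*(-32/7) = -4512/7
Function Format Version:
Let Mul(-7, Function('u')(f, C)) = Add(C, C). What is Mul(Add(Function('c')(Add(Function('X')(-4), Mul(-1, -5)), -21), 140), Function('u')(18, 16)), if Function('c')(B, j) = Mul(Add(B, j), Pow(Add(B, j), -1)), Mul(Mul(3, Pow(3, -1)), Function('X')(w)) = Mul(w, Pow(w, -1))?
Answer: Rational(-4512, 7) ≈ -644.57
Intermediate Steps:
Function('u')(f, C) = Mul(Rational(-2, 7), C) (Function('u')(f, C) = Mul(Rational(-1, 7), Add(C, C)) = Mul(Rational(-1, 7), Mul(2, C)) = Mul(Rational(-2, 7), C))
Function('X')(w) = 1 (Function('X')(w) = Mul(w, Pow(w, -1)) = 1)
Function('c')(B, j) = 1
Mul(Add(Function('c')(Add(Function('X')(-4), Mul(-1, -5)), -21), 140), Function('u')(18, 16)) = Mul(Add(1, 140), Mul(Rational(-2, 7), 16)) = Mul(141, Rational(-32, 7)) = Rational(-4512, 7)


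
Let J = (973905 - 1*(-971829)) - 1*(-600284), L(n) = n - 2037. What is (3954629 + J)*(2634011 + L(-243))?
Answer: 17107954229957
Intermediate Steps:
L(n) = -2037 + n
J = 2546018 (J = (973905 + 971829) + 600284 = 1945734 + 600284 = 2546018)
(3954629 + J)*(2634011 + L(-243)) = (3954629 + 2546018)*(2634011 + (-2037 - 243)) = 6500647*(2634011 - 2280) = 6500647*2631731 = 17107954229957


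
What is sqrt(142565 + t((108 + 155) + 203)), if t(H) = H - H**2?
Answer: 5*I*sqrt(2965) ≈ 272.26*I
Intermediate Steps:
sqrt(142565 + t((108 + 155) + 203)) = sqrt(142565 + ((108 + 155) + 203)*(1 - ((108 + 155) + 203))) = sqrt(142565 + (263 + 203)*(1 - (263 + 203))) = sqrt(142565 + 466*(1 - 1*466)) = sqrt(142565 + 466*(1 - 466)) = sqrt(142565 + 466*(-465)) = sqrt(142565 - 216690) = sqrt(-74125) = 5*I*sqrt(2965)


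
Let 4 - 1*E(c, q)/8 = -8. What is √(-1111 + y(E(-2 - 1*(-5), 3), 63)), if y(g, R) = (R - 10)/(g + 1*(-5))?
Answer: 2*I*√2298842/91 ≈ 33.323*I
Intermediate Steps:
E(c, q) = 96 (E(c, q) = 32 - 8*(-8) = 32 + 64 = 96)
y(g, R) = (-10 + R)/(-5 + g) (y(g, R) = (-10 + R)/(g - 5) = (-10 + R)/(-5 + g))
√(-1111 + y(E(-2 - 1*(-5), 3), 63)) = √(-1111 + (-10 + 63)/(-5 + 96)) = √(-1111 + 53/91) = √(-101048/91) = 2*I*√2298842/91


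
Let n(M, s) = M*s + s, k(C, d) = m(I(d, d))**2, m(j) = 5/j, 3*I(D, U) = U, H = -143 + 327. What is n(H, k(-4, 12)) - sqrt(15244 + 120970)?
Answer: 4625/16 - 13*sqrt(806) ≈ -80.009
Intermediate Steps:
H = 184
I(D, U) = U/3
k(C, d) = 225/d**2 (k(C, d) = (5/((d/3)))**2 = (5*(3/d))**2 = (15/d)**2 = 225/d**2)
n(M, s) = s + M*s
n(H, k(-4, 12)) - sqrt(15244 + 120970) = (225/12**2)*(1 + 184) - sqrt(15244 + 120970) = (225*(1/144))*185 - sqrt(136214) = (25/16)*185 - 13*sqrt(806) = 4625/16 - 13*sqrt(806)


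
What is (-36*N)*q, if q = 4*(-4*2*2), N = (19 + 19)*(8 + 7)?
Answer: 1313280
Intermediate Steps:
N = 570 (N = 38*15 = 570)
q = -64 (q = 4*(-8*2) = 4*(-16) = -64)
(-36*N)*q = -36*570*(-64) = -20520*(-64) = 1313280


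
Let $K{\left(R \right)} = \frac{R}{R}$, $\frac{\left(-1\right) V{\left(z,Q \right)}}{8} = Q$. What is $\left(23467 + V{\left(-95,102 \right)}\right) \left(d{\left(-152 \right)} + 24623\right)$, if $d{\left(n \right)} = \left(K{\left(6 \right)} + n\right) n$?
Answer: $1077621325$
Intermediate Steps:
$V{\left(z,Q \right)} = - 8 Q$
$K{\left(R \right)} = 1$
$d{\left(n \right)} = n \left(1 + n\right)$ ($d{\left(n \right)} = \left(1 + n\right) n = n \left(1 + n\right)$)
$\left(23467 + V{\left(-95,102 \right)}\right) \left(d{\left(-152 \right)} + 24623\right) = \left(23467 - 816\right) \left(- 152 \left(1 - 152\right) + 24623\right) = \left(23467 - 816\right) \left(\left(-152\right) \left(-151\right) + 24623\right) = 22651 \left(22952 + 24623\right) = 22651 \cdot 47575 = 1077621325$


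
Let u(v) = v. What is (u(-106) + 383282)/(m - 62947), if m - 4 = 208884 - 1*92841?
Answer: 95794/13275 ≈ 7.2161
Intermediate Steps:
m = 116047 (m = 4 + (208884 - 1*92841) = 4 + (208884 - 92841) = 4 + 116043 = 116047)
(u(-106) + 383282)/(m - 62947) = (-106 + 383282)/(116047 - 62947) = 383176/53100 = 383176*(1/53100) = 95794/13275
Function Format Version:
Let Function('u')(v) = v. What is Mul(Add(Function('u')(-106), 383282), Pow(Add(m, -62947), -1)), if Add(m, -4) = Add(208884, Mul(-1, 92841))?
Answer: Rational(95794, 13275) ≈ 7.2161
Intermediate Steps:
m = 116047 (m = Add(4, Add(208884, Mul(-1, 92841))) = Add(4, Add(208884, -92841)) = Add(4, 116043) = 116047)
Mul(Add(Function('u')(-106), 383282), Pow(Add(m, -62947), -1)) = Mul(Add(-106, 383282), Pow(Add(116047, -62947), -1)) = Mul(383176, Pow(53100, -1)) = Mul(383176, Rational(1, 53100)) = Rational(95794, 13275)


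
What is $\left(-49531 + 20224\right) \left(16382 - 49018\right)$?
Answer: $956463252$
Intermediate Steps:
$\left(-49531 + 20224\right) \left(16382 - 49018\right) = \left(-29307\right) \left(-32636\right) = 956463252$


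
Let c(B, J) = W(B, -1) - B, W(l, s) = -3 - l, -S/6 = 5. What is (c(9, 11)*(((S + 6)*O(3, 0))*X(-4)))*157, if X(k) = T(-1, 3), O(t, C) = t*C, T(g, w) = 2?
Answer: 0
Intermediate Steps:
O(t, C) = C*t
X(k) = 2
S = -30 (S = -6*5 = -30)
c(B, J) = -3 - 2*B (c(B, J) = (-3 - B) - B = -3 - 2*B)
(c(9, 11)*(((S + 6)*O(3, 0))*X(-4)))*157 = ((-3 - 2*9)*(((-30 + 6)*(0*3))*2))*157 = ((-3 - 18)*(-24*0*2))*157 = -0*2*157 = -21*0*157 = 0*157 = 0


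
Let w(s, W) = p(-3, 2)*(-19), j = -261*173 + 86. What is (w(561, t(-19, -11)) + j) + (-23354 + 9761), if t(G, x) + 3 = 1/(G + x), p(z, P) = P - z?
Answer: -58755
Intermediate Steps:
j = -45067 (j = -45153 + 86 = -45067)
t(G, x) = -3 + 1/(G + x)
w(s, W) = -95 (w(s, W) = (2 - 1*(-3))*(-19) = (2 + 3)*(-19) = 5*(-19) = -95)
(w(561, t(-19, -11)) + j) + (-23354 + 9761) = (-95 - 45067) + (-23354 + 9761) = -45162 - 13593 = -58755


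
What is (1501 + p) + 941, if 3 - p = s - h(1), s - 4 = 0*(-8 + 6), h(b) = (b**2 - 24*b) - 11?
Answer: 2407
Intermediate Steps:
h(b) = -11 + b**2 - 24*b
s = 4 (s = 4 + 0*(-8 + 6) = 4 + 0*(-2) = 4 + 0 = 4)
p = -35 (p = 3 - (4 - (-11 + 1**2 - 24*1)) = 3 - (4 - (-11 + 1 - 24)) = 3 - (4 - 1*(-34)) = 3 - (4 + 34) = 3 - 1*38 = 3 - 38 = -35)
(1501 + p) + 941 = (1501 - 35) + 941 = 1466 + 941 = 2407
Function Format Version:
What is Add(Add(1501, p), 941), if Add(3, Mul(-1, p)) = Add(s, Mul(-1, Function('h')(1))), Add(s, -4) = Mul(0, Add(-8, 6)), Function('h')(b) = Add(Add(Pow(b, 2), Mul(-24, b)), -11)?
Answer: 2407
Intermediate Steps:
Function('h')(b) = Add(-11, Pow(b, 2), Mul(-24, b))
s = 4 (s = Add(4, Mul(0, Add(-8, 6))) = Add(4, Mul(0, -2)) = Add(4, 0) = 4)
p = -35 (p = Add(3, Mul(-1, Add(4, Mul(-1, Add(-11, Pow(1, 2), Mul(-24, 1)))))) = Add(3, Mul(-1, Add(4, Mul(-1, Add(-11, 1, -24))))) = Add(3, Mul(-1, Add(4, Mul(-1, -34)))) = Add(3, Mul(-1, Add(4, 34))) = Add(3, Mul(-1, 38)) = Add(3, -38) = -35)
Add(Add(1501, p), 941) = Add(Add(1501, -35), 941) = Add(1466, 941) = 2407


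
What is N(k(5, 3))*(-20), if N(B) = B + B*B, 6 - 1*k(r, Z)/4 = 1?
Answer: -8400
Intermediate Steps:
k(r, Z) = 20 (k(r, Z) = 24 - 4*1 = 24 - 4 = 20)
N(B) = B + B²
N(k(5, 3))*(-20) = (20*(1 + 20))*(-20) = (20*21)*(-20) = 420*(-20) = -8400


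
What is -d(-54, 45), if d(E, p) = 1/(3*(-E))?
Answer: -1/162 ≈ -0.0061728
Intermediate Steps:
d(E, p) = -1/(3*E) (d(E, p) = 1/(-3*E) = -1/(3*E))
-d(-54, 45) = -(-1)/(3*(-54)) = -(-1)*(-1)/(3*54) = -1*1/162 = -1/162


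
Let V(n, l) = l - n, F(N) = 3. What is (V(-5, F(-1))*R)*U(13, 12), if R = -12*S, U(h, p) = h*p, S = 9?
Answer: -134784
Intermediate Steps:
R = -108 (R = -12*9 = -108)
(V(-5, F(-1))*R)*U(13, 12) = ((3 - 1*(-5))*(-108))*(13*12) = ((3 + 5)*(-108))*156 = (8*(-108))*156 = -864*156 = -134784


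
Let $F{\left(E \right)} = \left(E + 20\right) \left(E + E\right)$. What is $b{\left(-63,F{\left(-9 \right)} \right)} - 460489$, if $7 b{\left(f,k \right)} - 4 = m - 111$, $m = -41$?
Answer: $- \frac{3223571}{7} \approx -4.6051 \cdot 10^{5}$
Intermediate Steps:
$F{\left(E \right)} = 2 E \left(20 + E\right)$ ($F{\left(E \right)} = \left(20 + E\right) 2 E = 2 E \left(20 + E\right)$)
$b{\left(f,k \right)} = - \frac{148}{7}$ ($b{\left(f,k \right)} = \frac{4}{7} + \frac{-41 - 111}{7} = \frac{4}{7} + \frac{1}{7} \left(-152\right) = \frac{4}{7} - \frac{152}{7} = - \frac{148}{7}$)
$b{\left(-63,F{\left(-9 \right)} \right)} - 460489 = - \frac{148}{7} - 460489 = - \frac{3223571}{7}$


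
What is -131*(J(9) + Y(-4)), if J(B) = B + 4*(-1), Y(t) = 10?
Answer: -1965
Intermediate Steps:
J(B) = -4 + B (J(B) = B - 4 = -4 + B)
-131*(J(9) + Y(-4)) = -131*((-4 + 9) + 10) = -131*(5 + 10) = -131*15 = -1965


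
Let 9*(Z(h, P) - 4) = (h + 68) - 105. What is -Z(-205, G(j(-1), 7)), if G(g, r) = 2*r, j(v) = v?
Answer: 206/9 ≈ 22.889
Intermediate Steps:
Z(h, P) = -1/9 + h/9 (Z(h, P) = 4 + ((h + 68) - 105)/9 = 4 + ((68 + h) - 105)/9 = 4 + (-37 + h)/9 = 4 + (-37/9 + h/9) = -1/9 + h/9)
-Z(-205, G(j(-1), 7)) = -(-1/9 + (1/9)*(-205)) = -(-1/9 - 205/9) = -1*(-206/9) = 206/9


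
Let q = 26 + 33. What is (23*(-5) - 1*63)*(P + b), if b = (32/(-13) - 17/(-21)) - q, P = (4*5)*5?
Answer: -1912076/273 ≈ -7003.9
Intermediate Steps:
q = 59
P = 100 (P = 20*5 = 100)
b = -16558/273 (b = (32/(-13) - 17/(-21)) - 1*59 = (32*(-1/13) - 17*(-1/21)) - 59 = (-32/13 + 17/21) - 59 = -451/273 - 59 = -16558/273 ≈ -60.652)
(23*(-5) - 1*63)*(P + b) = (23*(-5) - 1*63)*(100 - 16558/273) = (-115 - 63)*(10742/273) = -178*10742/273 = -1912076/273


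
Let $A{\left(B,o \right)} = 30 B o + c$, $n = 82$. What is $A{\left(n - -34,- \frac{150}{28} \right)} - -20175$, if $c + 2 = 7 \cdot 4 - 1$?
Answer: $\frac{10900}{7} \approx 1557.1$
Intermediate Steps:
$c = 25$ ($c = -2 + \left(7 \cdot 4 - 1\right) = -2 + \left(28 - 1\right) = -2 + 27 = 25$)
$A{\left(B,o \right)} = 25 + 30 B o$ ($A{\left(B,o \right)} = 30 B o + 25 = 25 + 30 B o$)
$A{\left(n - -34,- \frac{150}{28} \right)} - -20175 = \left(25 + 30 \left(82 - -34\right) \left(- \frac{150}{28}\right)\right) - -20175 = \left(25 + 30 \left(82 + 34\right) \left(\left(-150\right) \frac{1}{28}\right)\right) + 20175 = \left(25 + 30 \cdot 116 \left(- \frac{75}{14}\right)\right) + 20175 = \left(25 - \frac{130500}{7}\right) + 20175 = - \frac{130325}{7} + 20175 = \frac{10900}{7}$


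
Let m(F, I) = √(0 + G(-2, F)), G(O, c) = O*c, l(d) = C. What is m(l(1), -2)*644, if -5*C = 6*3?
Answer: 3864*√5/5 ≈ 1728.0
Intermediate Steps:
C = -18/5 (C = -6*3/5 = -⅕*18 = -18/5 ≈ -3.6000)
l(d) = -18/5
m(F, I) = √2*√(-F) (m(F, I) = √(0 - 2*F) = √(-2*F) = √2*√(-F))
m(l(1), -2)*644 = (√2*√(-1*(-18/5)))*644 = (√2*√(18/5))*644 = (√2*(3*√10/5))*644 = (6*√5/5)*644 = 3864*√5/5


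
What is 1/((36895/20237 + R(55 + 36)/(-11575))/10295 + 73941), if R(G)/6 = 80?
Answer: 482306903225/35662254814828898 ≈ 1.3524e-5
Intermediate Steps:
R(G) = 480 (R(G) = 6*80 = 480)
1/((36895/20237 + R(55 + 36)/(-11575))/10295 + 73941) = 1/((36895/20237 + 480/(-11575))/10295 + 73941) = 1/((36895*(1/20237) + 480*(-1/11575))*(1/10295) + 73941) = 1/((36895/20237 - 96/2315)*(1/10295) + 73941) = 1/((83469173/46848655)*(1/10295) + 73941) = 1/(83469173/482306903225 + 73941) = 1/(35662254814828898/482306903225) = 482306903225/35662254814828898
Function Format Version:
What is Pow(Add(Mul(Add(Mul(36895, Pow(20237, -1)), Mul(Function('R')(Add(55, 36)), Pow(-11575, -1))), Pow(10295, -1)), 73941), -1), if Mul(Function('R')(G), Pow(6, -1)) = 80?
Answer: Rational(482306903225, 35662254814828898) ≈ 1.3524e-5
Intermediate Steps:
Function('R')(G) = 480 (Function('R')(G) = Mul(6, 80) = 480)
Pow(Add(Mul(Add(Mul(36895, Pow(20237, -1)), Mul(Function('R')(Add(55, 36)), Pow(-11575, -1))), Pow(10295, -1)), 73941), -1) = Pow(Add(Mul(Add(Mul(36895, Pow(20237, -1)), Mul(480, Pow(-11575, -1))), Pow(10295, -1)), 73941), -1) = Pow(Add(Mul(Add(Mul(36895, Rational(1, 20237)), Mul(480, Rational(-1, 11575))), Rational(1, 10295)), 73941), -1) = Pow(Add(Mul(Add(Rational(36895, 20237), Rational(-96, 2315)), Rational(1, 10295)), 73941), -1) = Pow(Add(Mul(Rational(83469173, 46848655), Rational(1, 10295)), 73941), -1) = Pow(Add(Rational(83469173, 482306903225), 73941), -1) = Pow(Rational(35662254814828898, 482306903225), -1) = Rational(482306903225, 35662254814828898)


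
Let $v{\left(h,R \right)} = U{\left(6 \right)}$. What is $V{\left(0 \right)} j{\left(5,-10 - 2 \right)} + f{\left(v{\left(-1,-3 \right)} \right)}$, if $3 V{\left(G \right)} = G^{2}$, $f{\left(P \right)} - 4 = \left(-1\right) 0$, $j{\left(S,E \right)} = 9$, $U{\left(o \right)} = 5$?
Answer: $4$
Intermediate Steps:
$v{\left(h,R \right)} = 5$
$f{\left(P \right)} = 4$ ($f{\left(P \right)} = 4 - 0 = 4 + 0 = 4$)
$V{\left(G \right)} = \frac{G^{2}}{3}$
$V{\left(0 \right)} j{\left(5,-10 - 2 \right)} + f{\left(v{\left(-1,-3 \right)} \right)} = \frac{0^{2}}{3} \cdot 9 + 4 = \frac{1}{3} \cdot 0 \cdot 9 + 4 = 0 \cdot 9 + 4 = 0 + 4 = 4$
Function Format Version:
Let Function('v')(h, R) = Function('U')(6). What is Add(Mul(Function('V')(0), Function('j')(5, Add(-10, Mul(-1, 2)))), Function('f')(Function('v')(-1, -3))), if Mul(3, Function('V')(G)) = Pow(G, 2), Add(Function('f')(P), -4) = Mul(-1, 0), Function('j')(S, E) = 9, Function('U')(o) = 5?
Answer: 4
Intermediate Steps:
Function('v')(h, R) = 5
Function('f')(P) = 4 (Function('f')(P) = Add(4, Mul(-1, 0)) = Add(4, 0) = 4)
Function('V')(G) = Mul(Rational(1, 3), Pow(G, 2))
Add(Mul(Function('V')(0), Function('j')(5, Add(-10, Mul(-1, 2)))), Function('f')(Function('v')(-1, -3))) = Add(Mul(Mul(Rational(1, 3), Pow(0, 2)), 9), 4) = Add(Mul(Mul(Rational(1, 3), 0), 9), 4) = Add(Mul(0, 9), 4) = Add(0, 4) = 4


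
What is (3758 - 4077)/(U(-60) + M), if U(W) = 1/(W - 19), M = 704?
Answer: -25201/55615 ≈ -0.45313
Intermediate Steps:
U(W) = 1/(-19 + W)
(3758 - 4077)/(U(-60) + M) = (3758 - 4077)/(1/(-19 - 60) + 704) = -319/(1/(-79) + 704) = -319/(-1/79 + 704) = -319/55615/79 = -319*79/55615 = -25201/55615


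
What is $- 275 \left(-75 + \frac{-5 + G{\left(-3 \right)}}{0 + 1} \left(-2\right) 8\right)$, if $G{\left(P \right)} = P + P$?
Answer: $-27775$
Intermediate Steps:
$G{\left(P \right)} = 2 P$
$- 275 \left(-75 + \frac{-5 + G{\left(-3 \right)}}{0 + 1} \left(-2\right) 8\right) = - 275 \left(-75 + \frac{-5 + 2 \left(-3\right)}{0 + 1} \left(-2\right) 8\right) = - 275 \left(-75 + \frac{-5 - 6}{1} \left(-2\right) 8\right) = - 275 \left(-75 + \left(-11\right) 1 \left(-2\right) 8\right) = - 275 \left(-75 + \left(-11\right) \left(-2\right) 8\right) = - 275 \left(-75 + 22 \cdot 8\right) = - 275 \left(-75 + 176\right) = \left(-275\right) 101 = -27775$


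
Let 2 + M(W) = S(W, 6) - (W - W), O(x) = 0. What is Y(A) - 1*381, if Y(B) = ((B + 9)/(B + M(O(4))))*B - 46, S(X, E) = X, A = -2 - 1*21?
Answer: -10997/25 ≈ -439.88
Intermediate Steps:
A = -23 (A = -2 - 21 = -23)
M(W) = -2 + W (M(W) = -2 + (W - (W - W)) = -2 + (W - 1*0) = -2 + (W + 0) = -2 + W)
Y(B) = -46 + B*(9 + B)/(-2 + B) (Y(B) = ((B + 9)/(B + (-2 + 0)))*B - 46 = ((9 + B)/(B - 2))*B - 46 = ((9 + B)/(-2 + B))*B - 46 = B*(9 + B)/(-2 + B) - 46 = -46 + B*(9 + B)/(-2 + B))
Y(A) - 1*381 = (92 + (-23)² - 37*(-23))/(-2 - 23) - 1*381 = (92 + 529 + 851)/(-25) - 381 = -1/25*1472 - 381 = -1472/25 - 381 = -10997/25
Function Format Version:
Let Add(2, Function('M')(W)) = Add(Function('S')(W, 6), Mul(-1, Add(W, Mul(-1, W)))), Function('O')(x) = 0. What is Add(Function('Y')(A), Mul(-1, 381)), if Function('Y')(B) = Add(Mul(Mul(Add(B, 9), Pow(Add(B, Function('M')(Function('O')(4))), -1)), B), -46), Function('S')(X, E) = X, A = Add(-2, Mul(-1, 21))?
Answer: Rational(-10997, 25) ≈ -439.88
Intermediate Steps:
A = -23 (A = Add(-2, -21) = -23)
Function('M')(W) = Add(-2, W) (Function('M')(W) = Add(-2, Add(W, Mul(-1, Add(W, Mul(-1, W))))) = Add(-2, Add(W, Mul(-1, 0))) = Add(-2, Add(W, 0)) = Add(-2, W))
Function('Y')(B) = Add(-46, Mul(B, Pow(Add(-2, B), -1), Add(9, B))) (Function('Y')(B) = Add(Mul(Mul(Add(B, 9), Pow(Add(B, Add(-2, 0)), -1)), B), -46) = Add(Mul(Mul(Add(9, B), Pow(Add(B, -2), -1)), B), -46) = Add(Mul(Mul(Add(9, B), Pow(Add(-2, B), -1)), B), -46) = Add(Mul(Mul(Pow(Add(-2, B), -1), Add(9, B)), B), -46) = Add(Mul(B, Pow(Add(-2, B), -1), Add(9, B)), -46) = Add(-46, Mul(B, Pow(Add(-2, B), -1), Add(9, B))))
Add(Function('Y')(A), Mul(-1, 381)) = Add(Mul(Pow(Add(-2, -23), -1), Add(92, Pow(-23, 2), Mul(-37, -23))), Mul(-1, 381)) = Add(Mul(Pow(-25, -1), Add(92, 529, 851)), -381) = Add(Mul(Rational(-1, 25), 1472), -381) = Add(Rational(-1472, 25), -381) = Rational(-10997, 25)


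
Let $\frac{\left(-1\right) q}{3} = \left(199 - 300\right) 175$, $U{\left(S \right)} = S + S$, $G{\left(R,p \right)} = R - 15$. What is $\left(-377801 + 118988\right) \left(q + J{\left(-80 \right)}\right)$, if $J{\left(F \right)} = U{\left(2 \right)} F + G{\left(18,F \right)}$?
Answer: $-13641515604$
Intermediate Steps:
$G{\left(R,p \right)} = -15 + R$
$U{\left(S \right)} = 2 S$
$q = 53025$ ($q = - 3 \left(199 - 300\right) 175 = - 3 \left(\left(-101\right) 175\right) = \left(-3\right) \left(-17675\right) = 53025$)
$J{\left(F \right)} = 3 + 4 F$ ($J{\left(F \right)} = 2 \cdot 2 F + \left(-15 + 18\right) = 4 F + 3 = 3 + 4 F$)
$\left(-377801 + 118988\right) \left(q + J{\left(-80 \right)}\right) = \left(-377801 + 118988\right) \left(53025 + \left(3 + 4 \left(-80\right)\right)\right) = - 258813 \left(53025 + \left(3 - 320\right)\right) = - 258813 \left(53025 - 317\right) = \left(-258813\right) 52708 = -13641515604$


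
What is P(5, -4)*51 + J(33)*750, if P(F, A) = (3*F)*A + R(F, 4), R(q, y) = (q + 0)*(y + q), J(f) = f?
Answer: 23985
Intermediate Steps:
R(q, y) = q*(q + y)
P(F, A) = F*(4 + F) + 3*A*F (P(F, A) = (3*F)*A + F*(F + 4) = 3*A*F + F*(4 + F) = F*(4 + F) + 3*A*F)
P(5, -4)*51 + J(33)*750 = (5*(4 + 5 + 3*(-4)))*51 + 33*750 = (5*(4 + 5 - 12))*51 + 24750 = (5*(-3))*51 + 24750 = -15*51 + 24750 = -765 + 24750 = 23985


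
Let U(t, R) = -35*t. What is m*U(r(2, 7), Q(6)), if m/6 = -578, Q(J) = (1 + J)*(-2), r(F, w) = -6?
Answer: -728280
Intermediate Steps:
Q(J) = -2 - 2*J
m = -3468 (m = 6*(-578) = -3468)
m*U(r(2, 7), Q(6)) = -(-121380)*(-6) = -3468*210 = -728280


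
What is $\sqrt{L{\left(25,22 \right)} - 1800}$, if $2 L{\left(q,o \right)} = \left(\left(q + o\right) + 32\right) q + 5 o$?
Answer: $\frac{i \sqrt{3030}}{2} \approx 27.523 i$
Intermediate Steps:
$L{\left(q,o \right)} = \frac{5 o}{2} + \frac{q \left(32 + o + q\right)}{2}$ ($L{\left(q,o \right)} = \frac{\left(\left(q + o\right) + 32\right) q + 5 o}{2} = \frac{\left(\left(o + q\right) + 32\right) q + 5 o}{2} = \frac{\left(32 + o + q\right) q + 5 o}{2} = \frac{q \left(32 + o + q\right) + 5 o}{2} = \frac{5 o + q \left(32 + o + q\right)}{2} = \frac{5 o}{2} + \frac{q \left(32 + o + q\right)}{2}$)
$\sqrt{L{\left(25,22 \right)} - 1800} = \sqrt{\left(\frac{25^{2}}{2} + 16 \cdot 25 + \frac{5}{2} \cdot 22 + \frac{1}{2} \cdot 22 \cdot 25\right) - 1800} = \sqrt{\left(\frac{1}{2} \cdot 625 + 400 + 55 + 275\right) - 1800} = \sqrt{\left(\frac{625}{2} + 400 + 55 + 275\right) - 1800} = \sqrt{\frac{2085}{2} - 1800} = \sqrt{- \frac{1515}{2}} = \frac{i \sqrt{3030}}{2}$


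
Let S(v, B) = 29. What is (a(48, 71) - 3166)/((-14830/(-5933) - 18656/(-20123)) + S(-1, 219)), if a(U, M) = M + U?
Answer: -363780595673/3871413149 ≈ -93.966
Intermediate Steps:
(a(48, 71) - 3166)/((-14830/(-5933) - 18656/(-20123)) + S(-1, 219)) = ((71 + 48) - 3166)/((-14830/(-5933) - 18656/(-20123)) + 29) = (119 - 3166)/((-14830*(-1/5933) - 18656*(-1/20123)) + 29) = -3047/((14830/5933 + 18656/20123) + 29) = -3047/(409110138/119389759 + 29) = -3047/3871413149/119389759 = -3047*119389759/3871413149 = -363780595673/3871413149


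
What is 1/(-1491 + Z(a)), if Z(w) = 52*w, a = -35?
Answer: -1/3311 ≈ -0.00030202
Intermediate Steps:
1/(-1491 + Z(a)) = 1/(-1491 + 52*(-35)) = 1/(-1491 - 1820) = 1/(-3311) = -1/3311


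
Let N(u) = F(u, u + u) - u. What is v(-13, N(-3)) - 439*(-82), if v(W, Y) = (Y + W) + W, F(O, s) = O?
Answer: 35972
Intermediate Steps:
N(u) = 0 (N(u) = u - u = 0)
v(W, Y) = Y + 2*W (v(W, Y) = (W + Y) + W = Y + 2*W)
v(-13, N(-3)) - 439*(-82) = (0 + 2*(-13)) - 439*(-82) = (0 - 26) + 35998 = -26 + 35998 = 35972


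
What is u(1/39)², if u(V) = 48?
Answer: 2304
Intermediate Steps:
u(1/39)² = 48² = 2304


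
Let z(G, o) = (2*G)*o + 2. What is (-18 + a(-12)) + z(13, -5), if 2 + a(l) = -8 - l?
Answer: -144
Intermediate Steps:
z(G, o) = 2 + 2*G*o (z(G, o) = 2*G*o + 2 = 2 + 2*G*o)
a(l) = -10 - l (a(l) = -2 + (-8 - l) = -10 - l)
(-18 + a(-12)) + z(13, -5) = (-18 + (-10 - 1*(-12))) + (2 + 2*13*(-5)) = (-18 + (-10 + 12)) + (2 - 130) = (-18 + 2) - 128 = -16 - 128 = -144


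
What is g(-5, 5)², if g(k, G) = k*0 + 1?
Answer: 1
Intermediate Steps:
g(k, G) = 1 (g(k, G) = 0 + 1 = 1)
g(-5, 5)² = 1² = 1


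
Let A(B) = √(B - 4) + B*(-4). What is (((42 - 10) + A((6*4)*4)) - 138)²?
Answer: 240192 - 1960*√23 ≈ 2.3079e+5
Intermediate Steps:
A(B) = √(-4 + B) - 4*B
(((42 - 10) + A((6*4)*4)) - 138)² = (((42 - 10) + (√(-4 + (6*4)*4) - 4*6*4*4)) - 138)² = ((32 + (√(-4 + 24*4) - 96*4)) - 138)² = ((32 + (√(-4 + 96) - 4*96)) - 138)² = ((32 + (√92 - 384)) - 138)² = ((32 + (2*√23 - 384)) - 138)² = ((32 + (-384 + 2*√23)) - 138)² = ((-352 + 2*√23) - 138)² = (-490 + 2*√23)²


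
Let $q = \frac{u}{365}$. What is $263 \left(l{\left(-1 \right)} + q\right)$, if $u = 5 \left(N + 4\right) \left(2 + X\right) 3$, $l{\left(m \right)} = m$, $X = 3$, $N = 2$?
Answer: $\frac{4471}{73} \approx 61.247$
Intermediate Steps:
$u = 450$ ($u = 5 \left(2 + 4\right) \left(2 + 3\right) 3 = 5 \cdot 6 \cdot 5 \cdot 3 = 30 \cdot 15 = 450$)
$q = \frac{90}{73}$ ($q = \frac{450}{365} = 450 \cdot \frac{1}{365} = \frac{90}{73} \approx 1.2329$)
$263 \left(l{\left(-1 \right)} + q\right) = 263 \left(-1 + \frac{90}{73}\right) = 263 \cdot \frac{17}{73} = \frac{4471}{73}$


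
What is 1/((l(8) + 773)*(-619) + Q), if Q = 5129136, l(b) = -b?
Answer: 1/4655601 ≈ 2.1480e-7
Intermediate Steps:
1/((l(8) + 773)*(-619) + Q) = 1/((-1*8 + 773)*(-619) + 5129136) = 1/((-8 + 773)*(-619) + 5129136) = 1/(765*(-619) + 5129136) = 1/(-473535 + 5129136) = 1/4655601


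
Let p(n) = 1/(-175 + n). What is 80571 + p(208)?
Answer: 2658844/33 ≈ 80571.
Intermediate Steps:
80571 + p(208) = 80571 + 1/(-175 + 208) = 80571 + 1/33 = 2658844/33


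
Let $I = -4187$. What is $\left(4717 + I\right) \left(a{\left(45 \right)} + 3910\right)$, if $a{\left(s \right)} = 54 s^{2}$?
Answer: $60027800$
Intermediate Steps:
$\left(4717 + I\right) \left(a{\left(45 \right)} + 3910\right) = \left(4717 - 4187\right) \left(54 \cdot 45^{2} + 3910\right) = 530 \left(54 \cdot 2025 + 3910\right) = 530 \left(109350 + 3910\right) = 530 \cdot 113260 = 60027800$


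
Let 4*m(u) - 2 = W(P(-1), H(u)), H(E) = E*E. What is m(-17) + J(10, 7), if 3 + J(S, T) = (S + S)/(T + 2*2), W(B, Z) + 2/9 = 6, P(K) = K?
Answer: 151/198 ≈ 0.76263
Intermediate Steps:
H(E) = E²
W(B, Z) = 52/9 (W(B, Z) = -2/9 + 6 = 52/9)
m(u) = 35/18 (m(u) = ½ + (¼)*(52/9) = ½ + 13/9 = 35/18)
J(S, T) = -3 + 2*S/(4 + T) (J(S, T) = -3 + (S + S)/(T + 2*2) = -3 + (2*S)/(T + 4) = -3 + (2*S)/(4 + T) = -3 + 2*S/(4 + T))
m(-17) + J(10, 7) = 35/18 + (-12 - 3*7 + 2*10)/(4 + 7) = 35/18 + (-12 - 21 + 20)/11 = 35/18 + (1/11)*(-13) = 35/18 - 13/11 = 151/198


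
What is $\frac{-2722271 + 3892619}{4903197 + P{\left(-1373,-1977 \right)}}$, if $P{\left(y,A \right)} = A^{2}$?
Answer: $\frac{195058}{1468621} \approx 0.13282$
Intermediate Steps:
$\frac{-2722271 + 3892619}{4903197 + P{\left(-1373,-1977 \right)}} = \frac{-2722271 + 3892619}{4903197 + \left(-1977\right)^{2}} = \frac{1170348}{4903197 + 3908529} = \frac{1170348}{8811726} = 1170348 \cdot \frac{1}{8811726} = \frac{195058}{1468621}$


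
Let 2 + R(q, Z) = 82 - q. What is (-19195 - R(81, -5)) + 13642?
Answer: -5552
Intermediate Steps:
R(q, Z) = 80 - q (R(q, Z) = -2 + (82 - q) = 80 - q)
(-19195 - R(81, -5)) + 13642 = (-19195 - (80 - 1*81)) + 13642 = (-19195 - (80 - 81)) + 13642 = (-19195 - 1*(-1)) + 13642 = (-19195 + 1) + 13642 = -19194 + 13642 = -5552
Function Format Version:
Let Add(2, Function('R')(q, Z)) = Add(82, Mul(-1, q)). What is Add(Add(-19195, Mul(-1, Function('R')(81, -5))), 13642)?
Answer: -5552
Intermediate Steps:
Function('R')(q, Z) = Add(80, Mul(-1, q)) (Function('R')(q, Z) = Add(-2, Add(82, Mul(-1, q))) = Add(80, Mul(-1, q)))
Add(Add(-19195, Mul(-1, Function('R')(81, -5))), 13642) = Add(Add(-19195, Mul(-1, Add(80, Mul(-1, 81)))), 13642) = Add(Add(-19195, Mul(-1, Add(80, -81))), 13642) = Add(Add(-19195, Mul(-1, -1)), 13642) = Add(Add(-19195, 1), 13642) = Add(-19194, 13642) = -5552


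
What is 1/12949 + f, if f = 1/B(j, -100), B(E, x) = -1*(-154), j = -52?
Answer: 13103/1994146 ≈ 0.0065707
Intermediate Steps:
B(E, x) = 154
f = 1/154 ≈ 0.0064935
1/12949 + f = 1/12949 + 1/154 = 13103/1994146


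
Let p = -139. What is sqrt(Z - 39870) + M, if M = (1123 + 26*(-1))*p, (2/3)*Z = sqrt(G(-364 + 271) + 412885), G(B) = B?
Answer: -152483 + I*sqrt(39870 - 3*sqrt(103198)) ≈ -1.5248e+5 + 197.25*I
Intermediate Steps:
Z = 3*sqrt(103198) (Z = 3*sqrt((-364 + 271) + 412885)/2 = 3*sqrt(-93 + 412885)/2 = 3*sqrt(412792)/2 = 3*(2*sqrt(103198))/2 = 3*sqrt(103198) ≈ 963.73)
M = -152483 (M = (1123 + 26*(-1))*(-139) = (1123 - 26)*(-139) = 1097*(-139) = -152483)
sqrt(Z - 39870) + M = sqrt(3*sqrt(103198) - 39870) - 152483 = sqrt(-39870 + 3*sqrt(103198)) - 152483 = -152483 + sqrt(-39870 + 3*sqrt(103198))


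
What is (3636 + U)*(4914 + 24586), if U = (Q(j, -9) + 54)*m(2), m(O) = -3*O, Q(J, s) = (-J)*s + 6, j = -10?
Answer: 112572000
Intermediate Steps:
Q(J, s) = 6 - J*s (Q(J, s) = -J*s + 6 = 6 - J*s)
U = 180 (U = ((6 - 1*(-10)*(-9)) + 54)*(-3*2) = ((6 - 90) + 54)*(-6) = (-84 + 54)*(-6) = -30*(-6) = 180)
(3636 + U)*(4914 + 24586) = (3636 + 180)*(4914 + 24586) = 3816*29500 = 112572000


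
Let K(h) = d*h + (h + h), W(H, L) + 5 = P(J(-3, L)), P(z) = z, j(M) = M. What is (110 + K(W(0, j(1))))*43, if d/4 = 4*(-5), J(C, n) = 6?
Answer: 1376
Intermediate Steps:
W(H, L) = 1 (W(H, L) = -5 + 6 = 1)
d = -80 (d = 4*(4*(-5)) = 4*(-20) = -80)
K(h) = -78*h (K(h) = -80*h + (h + h) = -80*h + 2*h = -78*h)
(110 + K(W(0, j(1))))*43 = (110 - 78*1)*43 = (110 - 78)*43 = 32*43 = 1376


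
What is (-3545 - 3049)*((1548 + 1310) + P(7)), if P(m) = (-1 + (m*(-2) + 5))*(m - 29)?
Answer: -20296332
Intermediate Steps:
P(m) = (-29 + m)*(4 - 2*m) (P(m) = (-1 + (-2*m + 5))*(-29 + m) = (-1 + (5 - 2*m))*(-29 + m) = (4 - 2*m)*(-29 + m) = (-29 + m)*(4 - 2*m))
(-3545 - 3049)*((1548 + 1310) + P(7)) = (-3545 - 3049)*((1548 + 1310) + (-116 - 2*7**2 + 62*7)) = -6594*(2858 + (-116 - 2*49 + 434)) = -6594*(2858 + (-116 - 98 + 434)) = -6594*(2858 + 220) = -6594*3078 = -20296332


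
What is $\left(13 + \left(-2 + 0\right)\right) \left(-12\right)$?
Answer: $-132$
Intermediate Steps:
$\left(13 + \left(-2 + 0\right)\right) \left(-12\right) = \left(13 - 2\right) \left(-12\right) = 11 \left(-12\right) = -132$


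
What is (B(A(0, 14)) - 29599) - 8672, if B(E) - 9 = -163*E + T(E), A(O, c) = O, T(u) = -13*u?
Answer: -38262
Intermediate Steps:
B(E) = 9 - 176*E (B(E) = 9 + (-163*E - 13*E) = 9 - 176*E)
(B(A(0, 14)) - 29599) - 8672 = ((9 - 176*0) - 29599) - 8672 = ((9 + 0) - 29599) - 8672 = (9 - 29599) - 8672 = -29590 - 8672 = -38262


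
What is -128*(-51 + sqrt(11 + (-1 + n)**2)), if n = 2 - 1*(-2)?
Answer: 6528 - 256*sqrt(5) ≈ 5955.6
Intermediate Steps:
n = 4 (n = 2 + 2 = 4)
-128*(-51 + sqrt(11 + (-1 + n)**2)) = -128*(-51 + sqrt(11 + (-1 + 4)**2)) = -128*(-51 + sqrt(11 + 3**2)) = -128*(-51 + sqrt(11 + 9)) = -128*(-51 + sqrt(20)) = -128*(-51 + 2*sqrt(5)) = 6528 - 256*sqrt(5)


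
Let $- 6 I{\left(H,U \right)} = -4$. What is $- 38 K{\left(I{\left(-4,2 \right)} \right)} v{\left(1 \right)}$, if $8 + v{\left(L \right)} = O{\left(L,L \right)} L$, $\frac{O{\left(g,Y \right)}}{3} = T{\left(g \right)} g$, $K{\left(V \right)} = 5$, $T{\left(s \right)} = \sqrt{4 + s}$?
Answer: $1520 - 570 \sqrt{5} \approx 245.44$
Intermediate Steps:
$I{\left(H,U \right)} = \frac{2}{3}$ ($I{\left(H,U \right)} = \left(- \frac{1}{6}\right) \left(-4\right) = \frac{2}{3}$)
$O{\left(g,Y \right)} = 3 g \sqrt{4 + g}$ ($O{\left(g,Y \right)} = 3 \sqrt{4 + g} g = 3 g \sqrt{4 + g}$)
$v{\left(L \right)} = -8 + 3 L^{2} \sqrt{4 + L}$ ($v{\left(L \right)} = -8 + 3 L \sqrt{4 + L} L = -8 + 3 L^{2} \sqrt{4 + L}$)
$- 38 K{\left(I{\left(-4,2 \right)} \right)} v{\left(1 \right)} = \left(-38\right) 5 \left(-8 + 3 \cdot 1^{2} \sqrt{4 + 1}\right) = - 190 \left(-8 + 3 \cdot 1 \sqrt{5}\right) = - 190 \left(-8 + 3 \sqrt{5}\right) = 1520 - 570 \sqrt{5}$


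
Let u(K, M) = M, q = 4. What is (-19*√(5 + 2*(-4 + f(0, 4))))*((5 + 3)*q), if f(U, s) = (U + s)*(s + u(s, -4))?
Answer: -608*I*√3 ≈ -1053.1*I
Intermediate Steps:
f(U, s) = (-4 + s)*(U + s) (f(U, s) = (U + s)*(s - 4) = (U + s)*(-4 + s) = (-4 + s)*(U + s))
(-19*√(5 + 2*(-4 + f(0, 4))))*((5 + 3)*q) = (-19*√(5 + 2*(-4 + (4² - 4*0 - 4*4 + 0*4))))*((5 + 3)*4) = (-19*√(5 + 2*(-4 + (16 + 0 - 16 + 0))))*(8*4) = -19*√(5 + 2*(-4 + 0))*32 = -19*√(5 + 2*(-4))*32 = -19*√(5 - 8)*32 = -19*I*√3*32 = -608*I*√3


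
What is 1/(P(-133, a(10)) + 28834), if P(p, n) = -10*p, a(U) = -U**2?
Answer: 1/30164 ≈ 3.3152e-5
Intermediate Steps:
1/(P(-133, a(10)) + 28834) = 1/(-10*(-133) + 28834) = 1/(1330 + 28834) = 1/30164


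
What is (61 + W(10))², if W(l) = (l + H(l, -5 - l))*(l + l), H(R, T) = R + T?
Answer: 25921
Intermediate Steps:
W(l) = 2*l*(-5 + l) (W(l) = (l + (l + (-5 - l)))*(l + l) = (l - 5)*(2*l) = (-5 + l)*(2*l) = 2*l*(-5 + l))
(61 + W(10))² = (61 + 2*10*(-5 + 10))² = (61 + 2*10*5)² = (61 + 100)² = 161² = 25921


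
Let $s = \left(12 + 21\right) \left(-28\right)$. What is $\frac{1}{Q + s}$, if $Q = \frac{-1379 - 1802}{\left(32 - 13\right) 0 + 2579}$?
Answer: $- \frac{2579}{2386177} \approx -0.0010808$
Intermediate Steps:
$s = -924$ ($s = 33 \left(-28\right) = -924$)
$Q = - \frac{3181}{2579}$ ($Q = - \frac{3181}{19 \cdot 0 + 2579} = - \frac{3181}{0 + 2579} = - \frac{3181}{2579} \approx -1.2334$)
$\frac{1}{Q + s} = \frac{1}{- \frac{3181}{2579} - 924} = \frac{1}{- \frac{2386177}{2579}} = - \frac{2579}{2386177}$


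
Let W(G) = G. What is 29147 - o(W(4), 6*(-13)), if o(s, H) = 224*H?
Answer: 46619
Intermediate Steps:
29147 - o(W(4), 6*(-13)) = 29147 - 224*6*(-13) = 29147 - 224*(-78) = 29147 - 1*(-17472) = 29147 + 17472 = 46619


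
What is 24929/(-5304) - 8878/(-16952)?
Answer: -3610649/864552 ≈ -4.1763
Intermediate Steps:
24929/(-5304) - 8878/(-16952) = 24929*(-1/5304) - 8878*(-1/16952) = -24929/5304 + 4439/8476 = -3610649/864552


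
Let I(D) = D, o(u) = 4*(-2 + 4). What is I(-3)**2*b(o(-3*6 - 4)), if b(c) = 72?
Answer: 648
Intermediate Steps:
o(u) = 8 (o(u) = 4*2 = 8)
I(-3)**2*b(o(-3*6 - 4)) = (-3)**2*72 = 9*72 = 648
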